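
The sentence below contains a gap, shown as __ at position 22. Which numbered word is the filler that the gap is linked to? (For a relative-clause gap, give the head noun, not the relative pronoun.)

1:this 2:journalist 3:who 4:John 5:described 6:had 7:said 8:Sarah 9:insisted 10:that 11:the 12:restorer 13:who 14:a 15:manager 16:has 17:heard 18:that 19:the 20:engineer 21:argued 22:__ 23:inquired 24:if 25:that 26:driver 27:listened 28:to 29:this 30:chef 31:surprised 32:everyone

12

The gap at 22 is the subject of "inquired", inside a relative clause.
The relative pronoun is "who" (word 13); it is bound by the head noun immediately before it.
Its filler is the head noun "restorer", at word 12.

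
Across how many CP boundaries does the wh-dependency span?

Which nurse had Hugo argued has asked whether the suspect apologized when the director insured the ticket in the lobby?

"which nurse" is extracted from the subject of "asked".
Boundaries crossed, outermost first: [Ø] — 1 in total.

1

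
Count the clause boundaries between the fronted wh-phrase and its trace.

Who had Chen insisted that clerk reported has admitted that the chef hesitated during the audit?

2

"who" is extracted from the subject of "admitted".
Boundaries crossed, outermost first: [Ø], [Ø] — 2 in total.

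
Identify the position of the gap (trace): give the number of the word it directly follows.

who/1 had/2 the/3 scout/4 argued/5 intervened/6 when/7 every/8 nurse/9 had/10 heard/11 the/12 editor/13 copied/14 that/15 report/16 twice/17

5

The displaced element is "who" (word 1).
It is linked across 1 clause boundary (Ø).
It functions as the subject of "intervened", so the gap sits immediately after word 5 ("argued").
Base order: The scout had argued who intervened when every nurse had heard the editor copied that report twice.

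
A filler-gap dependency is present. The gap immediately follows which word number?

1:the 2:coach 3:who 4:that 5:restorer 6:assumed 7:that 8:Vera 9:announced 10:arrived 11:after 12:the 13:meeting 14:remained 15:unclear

The displaced element is "the coach" (word 2).
It is linked across 2 clause boundaries (that → Ø).
It functions as the subject of "arrived", so the gap sits immediately after word 9 ("announced").
Base order: That restorer assumed that Vera announced the coach arrived after the meeting.

9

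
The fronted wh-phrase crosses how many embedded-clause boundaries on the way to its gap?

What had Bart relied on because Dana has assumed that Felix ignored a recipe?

0

"what" originates inside the matrix clause — no clause boundary is crossed.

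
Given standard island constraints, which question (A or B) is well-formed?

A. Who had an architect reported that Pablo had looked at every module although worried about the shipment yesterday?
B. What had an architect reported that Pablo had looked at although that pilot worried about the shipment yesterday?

B

In A, the wh-phrase is extracted from inside an adjunct island (introduced by "although"), which blocks movement.
In B, the extraction path crosses only that-complement boundaries, which are transparent.
So B is grammatical.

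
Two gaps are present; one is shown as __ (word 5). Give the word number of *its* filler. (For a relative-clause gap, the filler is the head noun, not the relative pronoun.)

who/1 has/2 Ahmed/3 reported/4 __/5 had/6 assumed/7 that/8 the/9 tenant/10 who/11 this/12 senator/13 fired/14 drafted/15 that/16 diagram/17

1

The marked gap is the subject of "assumed".
Its filler is the fronted wh-phrase "who", at word 1.
(The other dependency links word 10 to a gap after word 14.)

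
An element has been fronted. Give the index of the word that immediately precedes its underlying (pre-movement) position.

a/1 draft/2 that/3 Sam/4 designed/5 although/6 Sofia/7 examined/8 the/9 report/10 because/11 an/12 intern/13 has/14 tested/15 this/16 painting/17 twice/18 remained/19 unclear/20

5

The displaced element is "a draft" (word 2).
It functions as the direct object of "designed", so the gap sits immediately after word 5 ("designed").
Base order: Sam designed a draft although Sofia examined the report because an intern has tested this painting twice.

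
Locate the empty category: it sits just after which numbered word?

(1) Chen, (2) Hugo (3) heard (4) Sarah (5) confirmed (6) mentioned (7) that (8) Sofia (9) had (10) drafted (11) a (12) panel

5

The displaced element is "Chen" (word 1).
It is linked across 2 clause boundaries (Ø → Ø).
It functions as the subject of "mentioned", so the gap sits immediately after word 5 ("confirmed").
Base order: Hugo heard Sarah confirmed Chen mentioned that Sofia had drafted a panel.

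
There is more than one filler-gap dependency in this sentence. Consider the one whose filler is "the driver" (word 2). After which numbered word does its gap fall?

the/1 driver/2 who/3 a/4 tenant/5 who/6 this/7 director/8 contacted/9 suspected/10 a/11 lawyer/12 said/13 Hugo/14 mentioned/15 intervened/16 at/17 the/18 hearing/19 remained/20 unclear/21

15

The displaced element is "the driver" (word 2).
It is linked across 3 clause boundaries (Ø → Ø → Ø).
It functions as the subject of "intervened", so the gap sits immediately after word 15 ("mentioned").
Base order: A tenant who this director contacted suspected a lawyer said Hugo mentioned that the driver intervened at the hearing.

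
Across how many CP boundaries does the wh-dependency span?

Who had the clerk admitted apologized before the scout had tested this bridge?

1

"who" is extracted from the subject of "apologized".
Boundaries crossed, outermost first: [Ø] — 1 in total.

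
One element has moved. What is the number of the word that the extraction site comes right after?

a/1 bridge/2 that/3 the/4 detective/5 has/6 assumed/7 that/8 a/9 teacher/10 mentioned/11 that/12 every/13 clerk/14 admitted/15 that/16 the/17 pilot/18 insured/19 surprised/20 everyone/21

The displaced element is "a bridge" (word 2).
It is linked across 3 clause boundaries (that → that → that).
It functions as the direct object of "insured", so the gap sits immediately after word 19 ("insured").
Base order: The detective has assumed that a teacher mentioned that every clerk admitted that the pilot insured a bridge.

19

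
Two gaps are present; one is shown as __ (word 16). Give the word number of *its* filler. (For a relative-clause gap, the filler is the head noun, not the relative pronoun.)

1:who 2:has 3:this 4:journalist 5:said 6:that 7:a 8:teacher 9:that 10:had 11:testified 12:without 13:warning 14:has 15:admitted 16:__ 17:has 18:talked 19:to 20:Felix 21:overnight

The marked gap is the subject of "talked".
Its filler is the fronted wh-phrase "who", at word 1.
(The other dependency links word 8 to a gap after word 9.)

1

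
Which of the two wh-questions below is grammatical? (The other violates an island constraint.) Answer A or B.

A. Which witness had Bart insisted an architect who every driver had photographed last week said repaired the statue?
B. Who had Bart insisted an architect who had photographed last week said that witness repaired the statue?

In B, the wh-phrase is extracted from inside a complex-NP island (relative clause) (introduced by "who"), which blocks movement.
In A, the extraction path crosses only that-complement boundaries, which are transparent.
So A is grammatical.

A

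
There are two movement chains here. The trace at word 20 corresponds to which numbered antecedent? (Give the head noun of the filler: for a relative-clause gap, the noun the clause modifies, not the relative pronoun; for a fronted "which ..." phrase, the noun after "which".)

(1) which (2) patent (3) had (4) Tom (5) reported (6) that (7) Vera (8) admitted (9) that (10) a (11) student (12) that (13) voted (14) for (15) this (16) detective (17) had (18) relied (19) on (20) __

The marked gap is the object of the preposition "on" of "relied".
Its filler is the fronted wh-phrase "which patent", at word 2.
(The other dependency links word 11 to a gap after word 12.)

2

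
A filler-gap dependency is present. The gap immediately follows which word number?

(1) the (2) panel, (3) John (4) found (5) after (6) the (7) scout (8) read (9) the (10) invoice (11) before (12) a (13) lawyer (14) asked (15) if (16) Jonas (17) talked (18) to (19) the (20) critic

The displaced element is "the panel" (word 2).
It functions as the direct object of "found", so the gap sits immediately after word 4 ("found").
Base order: John found the panel after the scout read the invoice before a lawyer asked if Jonas talked to the critic.

4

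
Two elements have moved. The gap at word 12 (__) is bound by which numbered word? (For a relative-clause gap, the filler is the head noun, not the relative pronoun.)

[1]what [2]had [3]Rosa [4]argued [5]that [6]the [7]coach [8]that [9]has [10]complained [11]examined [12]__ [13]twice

1

The marked gap is the direct object of "examined".
Its filler is the fronted wh-phrase "what", at word 1.
(The other dependency links word 7 to a gap after word 8.)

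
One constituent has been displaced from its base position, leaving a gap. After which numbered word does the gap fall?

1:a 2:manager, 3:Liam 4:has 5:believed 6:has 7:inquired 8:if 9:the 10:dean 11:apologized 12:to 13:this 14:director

The displaced element is "a manager" (word 2).
It is linked across 1 clause boundary (Ø).
It functions as the subject of "inquired", so the gap sits immediately after word 5 ("believed").
Base order: Liam has believed that a manager has inquired if the dean apologized to this director.

5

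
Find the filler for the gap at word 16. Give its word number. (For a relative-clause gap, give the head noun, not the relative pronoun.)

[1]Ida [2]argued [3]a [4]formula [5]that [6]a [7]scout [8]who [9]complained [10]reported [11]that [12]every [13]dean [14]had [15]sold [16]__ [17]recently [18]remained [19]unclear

4

The gap at 16 is the object of "sold", inside a relative clause.
The relative pronoun is "that" (word 5); it is bound by the head noun immediately before it.
Its filler is the head noun "formula", at word 4.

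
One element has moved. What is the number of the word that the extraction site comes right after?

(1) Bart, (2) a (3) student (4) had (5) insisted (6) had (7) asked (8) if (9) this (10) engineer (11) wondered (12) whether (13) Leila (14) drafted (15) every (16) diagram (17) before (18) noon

The displaced element is "Bart" (word 1).
It is linked across 1 clause boundary (Ø).
It functions as the subject of "asked", so the gap sits immediately after word 5 ("insisted").
Base order: A student had insisted that Bart had asked if this engineer wondered whether Leila drafted every diagram before noon.

5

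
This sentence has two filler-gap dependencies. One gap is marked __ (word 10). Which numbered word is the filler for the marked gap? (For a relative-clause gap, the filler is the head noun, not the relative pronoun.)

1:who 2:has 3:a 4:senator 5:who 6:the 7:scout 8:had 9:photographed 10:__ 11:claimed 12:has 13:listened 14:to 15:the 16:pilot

4

The marked gap is inside the relative clause, the direct object of "photographed".
Its filler is the head noun "senator" (via "who"), at word 4.
(The other dependency links word 1 to a gap after word 11.)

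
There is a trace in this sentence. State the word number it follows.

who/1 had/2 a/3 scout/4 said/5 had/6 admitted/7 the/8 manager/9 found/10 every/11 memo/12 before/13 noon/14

5

The displaced element is "who" (word 1).
It is linked across 1 clause boundary (Ø).
It functions as the subject of "admitted", so the gap sits immediately after word 5 ("said").
Base order: A scout had said that who had admitted the manager found every memo before noon.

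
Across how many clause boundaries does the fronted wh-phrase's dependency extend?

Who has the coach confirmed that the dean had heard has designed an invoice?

2

"who" is extracted from the subject of "designed".
Boundaries crossed, outermost first: [that], [Ø] — 2 in total.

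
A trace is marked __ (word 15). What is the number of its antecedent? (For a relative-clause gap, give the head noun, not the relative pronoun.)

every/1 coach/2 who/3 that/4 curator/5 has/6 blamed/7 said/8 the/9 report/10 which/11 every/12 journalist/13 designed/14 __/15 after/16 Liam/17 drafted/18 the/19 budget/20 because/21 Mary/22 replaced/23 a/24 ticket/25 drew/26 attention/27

The gap at 15 is the object of "designed", inside a relative clause.
The relative pronoun is "which" (word 11); it is bound by the head noun immediately before it.
Its filler is the head noun "report", at word 10.

10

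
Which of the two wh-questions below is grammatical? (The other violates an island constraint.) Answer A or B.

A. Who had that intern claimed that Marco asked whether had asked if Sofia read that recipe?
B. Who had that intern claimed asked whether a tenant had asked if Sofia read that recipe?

In A, the wh-phrase is extracted from inside a wh-island (introduced by "whether"), which blocks movement.
In B, the extraction path crosses only that-complement boundaries, which are transparent.
So B is grammatical.

B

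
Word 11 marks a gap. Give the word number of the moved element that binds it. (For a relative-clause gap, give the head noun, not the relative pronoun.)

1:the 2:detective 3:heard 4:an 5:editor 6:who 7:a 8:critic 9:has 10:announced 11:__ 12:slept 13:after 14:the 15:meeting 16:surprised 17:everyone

5

The gap at 11 is the subject of "slept", inside a relative clause.
The relative pronoun is "who" (word 6); it is bound by the head noun immediately before it.
Its filler is the head noun "editor", at word 5.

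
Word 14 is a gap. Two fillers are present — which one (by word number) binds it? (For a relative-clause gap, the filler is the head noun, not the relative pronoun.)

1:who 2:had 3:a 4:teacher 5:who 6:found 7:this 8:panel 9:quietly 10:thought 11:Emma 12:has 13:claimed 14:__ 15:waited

1

The marked gap is the subject of "waited".
Its filler is the fronted wh-phrase "who", at word 1.
(The other dependency links word 4 to a gap after word 5.)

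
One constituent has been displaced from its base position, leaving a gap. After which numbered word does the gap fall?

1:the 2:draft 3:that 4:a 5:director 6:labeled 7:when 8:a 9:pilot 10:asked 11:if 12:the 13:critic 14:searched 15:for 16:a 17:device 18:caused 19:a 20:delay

6

The displaced element is "the draft" (word 2).
It functions as the direct object of "labeled", so the gap sits immediately after word 6 ("labeled").
Base order: A director labeled the draft when a pilot asked if the critic searched for a device.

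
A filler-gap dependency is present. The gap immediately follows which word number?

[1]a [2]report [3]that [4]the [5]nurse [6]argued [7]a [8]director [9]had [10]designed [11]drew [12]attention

10

The displaced element is "a report" (word 2).
It is linked across 1 clause boundary (Ø).
It functions as the direct object of "designed", so the gap sits immediately after word 10 ("designed").
Base order: The nurse argued a director had designed a report.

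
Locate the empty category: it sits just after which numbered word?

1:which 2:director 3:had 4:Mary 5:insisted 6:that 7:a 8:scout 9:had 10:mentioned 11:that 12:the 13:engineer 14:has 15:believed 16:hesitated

The displaced element is "which director" (word 2).
It is linked across 3 clause boundaries (that → that → Ø).
It functions as the subject of "hesitated", so the gap sits immediately after word 15 ("believed").
Base order: Mary had insisted that a scout had mentioned that the engineer has believed that which director hesitated.

15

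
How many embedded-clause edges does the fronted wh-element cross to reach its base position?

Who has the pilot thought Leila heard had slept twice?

"who" is extracted from the subject of "slept".
Boundaries crossed, outermost first: [Ø], [Ø] — 2 in total.

2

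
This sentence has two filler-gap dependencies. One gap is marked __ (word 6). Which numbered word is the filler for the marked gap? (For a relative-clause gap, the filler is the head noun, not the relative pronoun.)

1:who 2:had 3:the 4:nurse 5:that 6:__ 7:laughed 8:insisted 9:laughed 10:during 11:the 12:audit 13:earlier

The marked gap is inside the relative clause, the subject of "laughed".
Its filler is the head noun "nurse" (via "that"), at word 4.
(The other dependency links word 1 to a gap after word 8.)

4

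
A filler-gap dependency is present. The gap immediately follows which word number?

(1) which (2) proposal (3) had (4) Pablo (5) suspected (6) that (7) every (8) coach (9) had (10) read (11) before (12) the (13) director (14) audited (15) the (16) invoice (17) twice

The displaced element is "which proposal" (word 2).
It is linked across 1 clause boundary (that).
It functions as the direct object of "read", so the gap sits immediately after word 10 ("read").
Base order: Pablo had suspected that every coach had read which proposal before the director audited the invoice twice.

10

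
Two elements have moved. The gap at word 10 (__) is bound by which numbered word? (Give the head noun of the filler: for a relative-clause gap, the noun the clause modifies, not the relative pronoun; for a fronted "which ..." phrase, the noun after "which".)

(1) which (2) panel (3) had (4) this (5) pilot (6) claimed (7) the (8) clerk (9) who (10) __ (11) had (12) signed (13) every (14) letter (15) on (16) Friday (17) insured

The marked gap is inside the relative clause, the subject of "signed".
Its filler is the head noun "clerk" (via "who"), at word 8.
(The other dependency links word 2 to a gap after word 17.)

8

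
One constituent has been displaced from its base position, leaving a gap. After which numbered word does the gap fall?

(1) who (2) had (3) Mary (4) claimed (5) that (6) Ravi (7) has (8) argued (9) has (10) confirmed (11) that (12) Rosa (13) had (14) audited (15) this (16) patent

8

The displaced element is "who" (word 1).
It is linked across 2 clause boundaries (that → Ø).
It functions as the subject of "confirmed", so the gap sits immediately after word 8 ("argued").
Base order: Mary had claimed that Ravi has argued that who has confirmed that Rosa had audited this patent.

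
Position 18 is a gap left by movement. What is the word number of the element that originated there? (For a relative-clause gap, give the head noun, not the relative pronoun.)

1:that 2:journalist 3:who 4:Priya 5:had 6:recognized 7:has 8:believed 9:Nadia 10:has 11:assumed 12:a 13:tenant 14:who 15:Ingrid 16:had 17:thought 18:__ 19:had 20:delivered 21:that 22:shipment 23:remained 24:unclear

13

The gap at 18 is the subject of "delivered", inside a relative clause.
The relative pronoun is "who" (word 14); it is bound by the head noun immediately before it.
Its filler is the head noun "tenant", at word 13.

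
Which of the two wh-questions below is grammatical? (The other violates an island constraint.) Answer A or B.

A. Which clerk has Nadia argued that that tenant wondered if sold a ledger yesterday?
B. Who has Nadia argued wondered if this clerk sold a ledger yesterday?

In A, the wh-phrase is extracted from inside a wh-island (introduced by "if"), which blocks movement.
In B, the extraction path crosses only that-complement boundaries, which are transparent.
So B is grammatical.

B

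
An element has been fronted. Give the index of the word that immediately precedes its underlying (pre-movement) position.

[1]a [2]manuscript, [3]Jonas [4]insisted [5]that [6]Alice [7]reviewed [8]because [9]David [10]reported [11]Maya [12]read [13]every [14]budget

7

The displaced element is "a manuscript" (word 2).
It is linked across 1 clause boundary (that).
It functions as the direct object of "reviewed", so the gap sits immediately after word 7 ("reviewed").
Base order: Jonas insisted that Alice reviewed a manuscript because David reported Maya read every budget.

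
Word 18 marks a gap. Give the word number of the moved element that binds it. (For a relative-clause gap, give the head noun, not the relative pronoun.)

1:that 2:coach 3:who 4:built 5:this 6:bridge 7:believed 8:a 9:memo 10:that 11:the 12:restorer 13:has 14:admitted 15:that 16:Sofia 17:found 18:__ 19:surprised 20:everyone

9

The gap at 18 is the object of "found", inside a relative clause.
The relative pronoun is "that" (word 10); it is bound by the head noun immediately before it.
Its filler is the head noun "memo", at word 9.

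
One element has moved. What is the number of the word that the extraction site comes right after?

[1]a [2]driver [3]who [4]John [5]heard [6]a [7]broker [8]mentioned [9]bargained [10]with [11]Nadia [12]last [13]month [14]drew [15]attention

8

The displaced element is "a driver" (word 2).
It is linked across 2 clause boundaries (Ø → Ø).
It functions as the subject of "bargained", so the gap sits immediately after word 8 ("mentioned").
Base order: John heard a broker mentioned that a driver bargained with Nadia last month.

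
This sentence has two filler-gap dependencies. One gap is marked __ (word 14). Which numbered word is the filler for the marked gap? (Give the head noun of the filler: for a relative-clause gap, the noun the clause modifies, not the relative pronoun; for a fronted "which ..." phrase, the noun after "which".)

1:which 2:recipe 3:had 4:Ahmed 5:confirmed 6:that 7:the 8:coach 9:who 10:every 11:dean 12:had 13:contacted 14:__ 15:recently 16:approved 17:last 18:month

The marked gap is inside the relative clause, the direct object of "contacted".
Its filler is the head noun "coach" (via "who"), at word 8.
(The other dependency links word 2 to a gap after word 16.)

8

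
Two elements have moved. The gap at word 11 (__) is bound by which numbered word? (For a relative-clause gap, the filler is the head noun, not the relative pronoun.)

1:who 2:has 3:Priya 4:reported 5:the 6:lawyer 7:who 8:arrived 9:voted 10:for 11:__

1

The marked gap is the object of the preposition "for" of "voted".
Its filler is the fronted wh-phrase "who", at word 1.
(The other dependency links word 6 to a gap after word 7.)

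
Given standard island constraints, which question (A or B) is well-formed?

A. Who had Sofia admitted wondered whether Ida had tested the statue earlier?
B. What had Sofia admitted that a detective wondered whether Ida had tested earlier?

A

In B, the wh-phrase is extracted from inside a wh-island (introduced by "whether"), which blocks movement.
In A, the extraction path crosses only that-complement boundaries, which are transparent.
So A is grammatical.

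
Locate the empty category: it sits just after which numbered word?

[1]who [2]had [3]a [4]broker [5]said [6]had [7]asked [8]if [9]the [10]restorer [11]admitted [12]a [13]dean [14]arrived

5

The displaced element is "who" (word 1).
It is linked across 1 clause boundary (Ø).
It functions as the subject of "asked", so the gap sits immediately after word 5 ("said").
Base order: A broker had said who had asked if the restorer admitted a dean arrived.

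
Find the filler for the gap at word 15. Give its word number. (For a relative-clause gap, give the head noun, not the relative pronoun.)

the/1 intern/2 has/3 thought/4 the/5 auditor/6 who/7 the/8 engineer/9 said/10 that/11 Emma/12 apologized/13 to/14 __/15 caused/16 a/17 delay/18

The gap at 15 is the prepositional object of "apologized", inside a relative clause.
The relative pronoun is "who" (word 7); it is bound by the head noun immediately before it.
Its filler is the head noun "auditor", at word 6.

6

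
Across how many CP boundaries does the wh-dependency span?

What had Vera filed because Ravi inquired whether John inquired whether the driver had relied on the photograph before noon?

"what" originates inside the matrix clause — no clause boundary is crossed.

0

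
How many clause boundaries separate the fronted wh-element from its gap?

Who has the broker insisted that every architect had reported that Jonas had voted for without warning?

"who" is extracted from the PP object of "voted".
Boundaries crossed, outermost first: [that], [that] — 2 in total.

2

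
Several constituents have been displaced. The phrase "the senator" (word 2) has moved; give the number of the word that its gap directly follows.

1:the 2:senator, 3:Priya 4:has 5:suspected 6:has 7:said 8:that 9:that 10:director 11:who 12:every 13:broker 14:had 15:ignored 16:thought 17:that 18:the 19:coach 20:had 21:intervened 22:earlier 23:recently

The displaced element is "the senator" (word 2).
It is linked across 1 clause boundary (Ø).
It functions as the subject of "said", so the gap sits immediately after word 5 ("suspected").
Base order: Priya has suspected the senator has said that that director who every broker had ignored thought that the coach had intervened earlier recently.

5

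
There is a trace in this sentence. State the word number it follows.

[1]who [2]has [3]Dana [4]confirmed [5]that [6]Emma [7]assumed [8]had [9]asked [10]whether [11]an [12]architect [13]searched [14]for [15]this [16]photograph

The displaced element is "who" (word 1).
It is linked across 2 clause boundaries (that → Ø).
It functions as the subject of "asked", so the gap sits immediately after word 7 ("assumed").
Base order: Dana has confirmed that Emma assumed who had asked whether an architect searched for this photograph.

7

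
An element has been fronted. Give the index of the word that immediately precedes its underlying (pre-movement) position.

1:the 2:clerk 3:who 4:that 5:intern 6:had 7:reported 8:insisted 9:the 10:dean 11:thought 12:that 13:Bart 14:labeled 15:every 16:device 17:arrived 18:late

The displaced element is "the clerk" (word 2).
It is linked across 1 clause boundary (Ø).
It functions as the subject of "insisted", so the gap sits immediately after word 7 ("reported").
Base order: That intern had reported that the clerk insisted the dean thought that Bart labeled every device.

7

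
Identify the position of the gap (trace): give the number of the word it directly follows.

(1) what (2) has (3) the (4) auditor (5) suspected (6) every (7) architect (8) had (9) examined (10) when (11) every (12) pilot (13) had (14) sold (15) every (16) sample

The displaced element is "what" (word 1).
It is linked across 1 clause boundary (Ø).
It functions as the direct object of "examined", so the gap sits immediately after word 9 ("examined").
Base order: The auditor has suspected every architect had examined what when every pilot had sold every sample.

9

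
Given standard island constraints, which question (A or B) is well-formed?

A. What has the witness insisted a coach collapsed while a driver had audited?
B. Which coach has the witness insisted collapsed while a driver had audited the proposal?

In A, the wh-phrase is extracted from inside an adjunct island (introduced by "while"), which blocks movement.
In B, the extraction path crosses only that-complement boundaries, which are transparent.
So B is grammatical.

B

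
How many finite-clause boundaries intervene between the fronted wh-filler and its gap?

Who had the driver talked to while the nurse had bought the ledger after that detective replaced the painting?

0

"who" originates inside the matrix clause — no clause boundary is crossed.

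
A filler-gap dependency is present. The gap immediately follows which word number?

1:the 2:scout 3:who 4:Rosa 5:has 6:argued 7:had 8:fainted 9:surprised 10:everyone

6

The displaced element is "the scout" (word 2).
It is linked across 1 clause boundary (Ø).
It functions as the subject of "fainted", so the gap sits immediately after word 6 ("argued").
Base order: Rosa has argued that the scout had fainted.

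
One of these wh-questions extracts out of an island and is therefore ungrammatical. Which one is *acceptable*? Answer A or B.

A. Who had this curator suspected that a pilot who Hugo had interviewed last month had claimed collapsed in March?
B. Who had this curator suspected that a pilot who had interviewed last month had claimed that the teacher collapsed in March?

A

In B, the wh-phrase is extracted from inside a complex-NP island (relative clause) (introduced by "who"), which blocks movement.
In A, the extraction path crosses only that-complement boundaries, which are transparent.
So A is grammatical.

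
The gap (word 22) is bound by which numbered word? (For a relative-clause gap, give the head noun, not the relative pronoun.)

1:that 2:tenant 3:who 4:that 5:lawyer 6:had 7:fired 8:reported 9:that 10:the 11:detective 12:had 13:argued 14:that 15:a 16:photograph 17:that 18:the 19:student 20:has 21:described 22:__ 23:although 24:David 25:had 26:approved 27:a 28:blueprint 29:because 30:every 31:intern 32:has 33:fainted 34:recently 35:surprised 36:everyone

The gap at 22 is the object of "described", inside a relative clause.
The relative pronoun is "that" (word 17); it is bound by the head noun immediately before it.
Its filler is the head noun "photograph", at word 16.

16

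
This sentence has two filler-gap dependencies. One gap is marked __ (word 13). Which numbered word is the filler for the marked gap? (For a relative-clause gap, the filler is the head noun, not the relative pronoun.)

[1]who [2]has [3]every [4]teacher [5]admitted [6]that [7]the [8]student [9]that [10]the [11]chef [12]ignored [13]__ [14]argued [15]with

The marked gap is inside the relative clause, the direct object of "ignored".
Its filler is the head noun "student" (via "that"), at word 8.
(The other dependency links word 1 to a gap after word 15.)

8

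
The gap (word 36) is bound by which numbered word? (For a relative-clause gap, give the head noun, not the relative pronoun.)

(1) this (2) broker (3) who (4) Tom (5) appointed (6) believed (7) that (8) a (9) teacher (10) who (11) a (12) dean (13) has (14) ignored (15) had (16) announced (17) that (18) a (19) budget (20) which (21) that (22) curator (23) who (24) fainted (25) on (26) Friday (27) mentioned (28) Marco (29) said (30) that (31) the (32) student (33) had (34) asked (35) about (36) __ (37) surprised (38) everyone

19

The gap at 36 is the prepositional object of "asked", inside a relative clause.
The relative pronoun is "which" (word 20); it is bound by the head noun immediately before it.
Its filler is the head noun "budget", at word 19.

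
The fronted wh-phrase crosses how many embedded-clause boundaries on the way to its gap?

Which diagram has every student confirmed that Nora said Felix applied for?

2

"which diagram" is extracted from the PP object of "applied".
Boundaries crossed, outermost first: [that], [Ø] — 2 in total.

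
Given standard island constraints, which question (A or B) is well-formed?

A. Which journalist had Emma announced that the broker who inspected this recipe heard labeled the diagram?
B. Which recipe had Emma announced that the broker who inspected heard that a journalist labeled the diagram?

A

In B, the wh-phrase is extracted from inside a complex-NP island (relative clause) (introduced by "who"), which blocks movement.
In A, the extraction path crosses only that-complement boundaries, which are transparent.
So A is grammatical.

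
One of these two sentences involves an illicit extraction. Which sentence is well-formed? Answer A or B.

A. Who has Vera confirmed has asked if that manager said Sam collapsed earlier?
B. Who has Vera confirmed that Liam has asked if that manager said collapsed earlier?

In B, the wh-phrase is extracted from inside a wh-island (introduced by "if"), which blocks movement.
In A, the extraction path crosses only that-complement boundaries, which are transparent.
So A is grammatical.

A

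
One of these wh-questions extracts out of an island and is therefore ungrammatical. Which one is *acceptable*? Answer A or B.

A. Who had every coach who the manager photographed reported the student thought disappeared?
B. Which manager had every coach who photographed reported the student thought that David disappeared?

A

In B, the wh-phrase is extracted from inside a complex-NP island (relative clause) (introduced by "who"), which blocks movement.
In A, the extraction path crosses only that-complement boundaries, which are transparent.
So A is grammatical.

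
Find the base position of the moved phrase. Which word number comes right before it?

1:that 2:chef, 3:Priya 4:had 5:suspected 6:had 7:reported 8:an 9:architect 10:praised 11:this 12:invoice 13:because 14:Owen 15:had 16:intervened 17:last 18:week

5

The displaced element is "that chef" (word 2).
It is linked across 1 clause boundary (Ø).
It functions as the subject of "reported", so the gap sits immediately after word 5 ("suspected").
Base order: Priya had suspected that that chef had reported an architect praised this invoice because Owen had intervened last week.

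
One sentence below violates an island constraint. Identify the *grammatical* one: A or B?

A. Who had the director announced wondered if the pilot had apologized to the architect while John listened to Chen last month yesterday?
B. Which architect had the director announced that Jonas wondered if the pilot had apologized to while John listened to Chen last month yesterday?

A

In B, the wh-phrase is extracted from inside a wh-island (introduced by "if"), which blocks movement.
In A, the extraction path crosses only that-complement boundaries, which are transparent.
So A is grammatical.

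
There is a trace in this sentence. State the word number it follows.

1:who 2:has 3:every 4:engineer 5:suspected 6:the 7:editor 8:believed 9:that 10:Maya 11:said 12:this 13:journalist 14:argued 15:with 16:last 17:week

The displaced element is "who" (word 1).
It is linked across 3 clause boundaries (Ø → that → Ø).
It functions as the object of the preposition "with" of "argued", so the gap sits immediately after word 15 ("with").
Base order: Every engineer has suspected the editor believed that Maya said this journalist argued with who last week.

15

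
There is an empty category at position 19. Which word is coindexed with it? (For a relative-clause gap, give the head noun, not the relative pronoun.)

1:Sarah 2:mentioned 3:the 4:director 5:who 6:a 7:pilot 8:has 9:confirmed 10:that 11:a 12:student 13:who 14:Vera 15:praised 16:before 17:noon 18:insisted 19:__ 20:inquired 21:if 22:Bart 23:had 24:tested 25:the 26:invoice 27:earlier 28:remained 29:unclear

The gap at 19 is the subject of "inquired", inside a relative clause.
The relative pronoun is "who" (word 5); it is bound by the head noun immediately before it.
Its filler is the head noun "director", at word 4.

4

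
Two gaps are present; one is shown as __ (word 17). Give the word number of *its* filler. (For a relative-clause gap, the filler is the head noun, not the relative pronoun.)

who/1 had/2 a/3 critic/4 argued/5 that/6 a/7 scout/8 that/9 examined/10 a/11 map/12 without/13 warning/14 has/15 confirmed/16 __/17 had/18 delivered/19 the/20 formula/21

The marked gap is the subject of "delivered".
Its filler is the fronted wh-phrase "who", at word 1.
(The other dependency links word 8 to a gap after word 9.)

1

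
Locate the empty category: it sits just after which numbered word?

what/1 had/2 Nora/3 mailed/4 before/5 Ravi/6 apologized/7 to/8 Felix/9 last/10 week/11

4

The displaced element is "what" (word 1).
It functions as the direct object of "mailed", so the gap sits immediately after word 4 ("mailed").
Base order: Nora had mailed what before Ravi apologized to Felix last week.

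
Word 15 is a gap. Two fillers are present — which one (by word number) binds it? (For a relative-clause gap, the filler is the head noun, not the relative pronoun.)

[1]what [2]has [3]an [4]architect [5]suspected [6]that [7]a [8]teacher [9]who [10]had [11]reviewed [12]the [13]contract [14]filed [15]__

The marked gap is the direct object of "filed".
Its filler is the fronted wh-phrase "what", at word 1.
(The other dependency links word 8 to a gap after word 9.)

1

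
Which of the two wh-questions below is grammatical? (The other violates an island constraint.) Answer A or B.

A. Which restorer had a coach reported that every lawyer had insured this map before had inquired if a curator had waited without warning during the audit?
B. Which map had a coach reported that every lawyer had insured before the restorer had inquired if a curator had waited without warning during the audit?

B

In A, the wh-phrase is extracted from inside an adjunct island (introduced by "before"), which blocks movement.
In B, the extraction path crosses only that-complement boundaries, which are transparent.
So B is grammatical.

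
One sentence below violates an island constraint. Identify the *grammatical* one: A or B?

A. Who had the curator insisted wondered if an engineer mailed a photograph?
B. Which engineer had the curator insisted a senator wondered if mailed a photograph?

A

In B, the wh-phrase is extracted from inside a wh-island (introduced by "if"), which blocks movement.
In A, the extraction path crosses only that-complement boundaries, which are transparent.
So A is grammatical.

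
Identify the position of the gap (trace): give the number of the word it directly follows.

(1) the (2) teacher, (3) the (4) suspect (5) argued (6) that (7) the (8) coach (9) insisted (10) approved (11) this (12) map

9

The displaced element is "the teacher" (word 2).
It is linked across 2 clause boundaries (that → Ø).
It functions as the subject of "approved", so the gap sits immediately after word 9 ("insisted").
Base order: The suspect argued that the coach insisted that the teacher approved this map.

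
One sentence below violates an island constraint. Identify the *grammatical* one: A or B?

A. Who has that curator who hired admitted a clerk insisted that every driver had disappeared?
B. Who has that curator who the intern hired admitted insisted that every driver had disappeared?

In A, the wh-phrase is extracted from inside a complex-NP island (relative clause) (introduced by "who"), which blocks movement.
In B, the extraction path crosses only that-complement boundaries, which are transparent.
So B is grammatical.

B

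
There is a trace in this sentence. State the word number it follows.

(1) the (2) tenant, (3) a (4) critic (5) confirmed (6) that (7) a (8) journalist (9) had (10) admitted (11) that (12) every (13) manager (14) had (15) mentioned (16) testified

15

The displaced element is "the tenant" (word 2).
It is linked across 3 clause boundaries (that → that → Ø).
It functions as the subject of "testified", so the gap sits immediately after word 15 ("mentioned").
Base order: A critic confirmed that a journalist had admitted that every manager had mentioned the tenant testified.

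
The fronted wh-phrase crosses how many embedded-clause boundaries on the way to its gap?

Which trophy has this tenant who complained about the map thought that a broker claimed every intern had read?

2

"which trophy" is extracted from the object of "read".
Boundaries crossed, outermost first: [that], [Ø] — 2 in total.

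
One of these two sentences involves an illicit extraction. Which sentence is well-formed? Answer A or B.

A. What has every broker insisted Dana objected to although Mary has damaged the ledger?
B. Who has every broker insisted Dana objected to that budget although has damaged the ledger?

In B, the wh-phrase is extracted from inside an adjunct island (introduced by "although"), which blocks movement.
In A, the extraction path crosses only that-complement boundaries, which are transparent.
So A is grammatical.

A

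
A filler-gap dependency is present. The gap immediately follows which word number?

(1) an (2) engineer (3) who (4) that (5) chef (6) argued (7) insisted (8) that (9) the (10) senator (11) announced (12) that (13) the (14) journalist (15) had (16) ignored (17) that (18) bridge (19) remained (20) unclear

The displaced element is "an engineer" (word 2).
It is linked across 1 clause boundary (Ø).
It functions as the subject of "insisted", so the gap sits immediately after word 6 ("argued").
Base order: That chef argued that an engineer insisted that the senator announced that the journalist had ignored that bridge.

6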